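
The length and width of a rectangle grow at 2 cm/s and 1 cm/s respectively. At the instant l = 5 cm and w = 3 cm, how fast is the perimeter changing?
6 cm/s

P = 2(l + w)
dP/dt = 2(dl/dt + dw/dt) = 2(2 + 1) = 6 cm/s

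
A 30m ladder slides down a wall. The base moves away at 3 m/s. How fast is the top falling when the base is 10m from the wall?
3√2/4 ≈ 1.061 m/s

x² + y² = 30²
2x·dx/dt + 2y·dy/dt = 0
dy/dt = -x/y · dx/dt = -10/(20√2) · 3 = -3√2/4 m/s
The top is descending at 3√2/4 ≈ 1.061 m/s.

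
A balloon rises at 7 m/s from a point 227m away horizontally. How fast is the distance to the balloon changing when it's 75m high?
525√34/1394 ≈ 2.196 m/s

z² = 227² + y²
z = √(227² + 75²) = 41√34
dz/dt = y/z · dy/dt = 75/(41√34) · 7 = 525√34/1394 ≈ 2.196 m/s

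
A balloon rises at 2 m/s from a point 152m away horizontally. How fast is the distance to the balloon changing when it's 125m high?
250√38729/38729 ≈ 1.27 m/s

z² = 152² + y²
z = √(152² + 125²) = √38729
dz/dt = y/z · dy/dt = 125/√38729 · 2 = 250√38729/38729 ≈ 1.27 m/s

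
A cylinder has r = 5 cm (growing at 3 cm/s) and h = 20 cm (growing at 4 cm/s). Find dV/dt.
700π cm³/s

V = πr²h
dV/dt = 2πrh·dr/dt + πr²·dh/dt
= 2π(5)(20)(3) + π(5)²(4)
= 700π cm³/s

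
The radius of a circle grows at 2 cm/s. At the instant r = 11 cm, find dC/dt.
4π cm/s

C = 2πr
dC/dt = 2π · dr/dt = 2π · 2 = 4π cm/s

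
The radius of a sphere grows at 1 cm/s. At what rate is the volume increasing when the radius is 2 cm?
16π cm³/s

V = (4/3)πr³
dV/dt = dV/dr · dr/dt = 4πr² · 1
At r = 2: dV/dt = 16π cm³/s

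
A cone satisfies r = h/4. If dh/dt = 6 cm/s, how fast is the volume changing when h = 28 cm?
294π cm³/s

V = (1/3)π(h/4)²h = πh³/48
dV/dt = πh²/16 · 6
At h = 28: dV/dt = 294π cm³/s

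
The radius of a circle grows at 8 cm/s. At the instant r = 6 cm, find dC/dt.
16π cm/s

C = 2πr
dC/dt = 2π · dr/dt = 2π · 8 = 16π cm/s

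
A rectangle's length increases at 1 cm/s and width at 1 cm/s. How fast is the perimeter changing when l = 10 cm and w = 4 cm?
4 cm/s

P = 2(l + w)
dP/dt = 2(dl/dt + dw/dt) = 2(1 + 1) = 4 cm/s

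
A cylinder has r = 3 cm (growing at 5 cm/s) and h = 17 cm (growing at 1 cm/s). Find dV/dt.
519π cm³/s

V = πr²h
dV/dt = 2πrh·dr/dt + πr²·dh/dt
= 2π(3)(17)(5) + π(3)²(1)
= 519π cm³/s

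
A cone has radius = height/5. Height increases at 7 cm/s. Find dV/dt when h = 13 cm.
1183π/25 cm³/s

V = (1/3)π(h/5)²h = πh³/75
dV/dt = πh²/25 · 7
At h = 13: dV/dt = 1183π/25 cm³/s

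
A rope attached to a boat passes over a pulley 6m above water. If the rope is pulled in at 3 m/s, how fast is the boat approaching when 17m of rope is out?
51√253/253 ≈ 3.206 m/s

rope² = x² + 6²
x = √(17² - 6²) = √253
dx/dt = (rope/x) · d(rope)/dt = (17/√253) · (-3) = -51√253/253 m/s
The boat approaches at 51√253/253 ≈ 3.206 m/s.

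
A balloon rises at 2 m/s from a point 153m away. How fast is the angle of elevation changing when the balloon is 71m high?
0.010756 rad/s

tan(θ) = y/153
sec²(θ) · dθ/dt = (1/153) · dy/dt
dθ/dt = cos²(θ)/153 · 2 = 153/(153² + 71²) · 2
dθ/dt = 0.010756 rad/s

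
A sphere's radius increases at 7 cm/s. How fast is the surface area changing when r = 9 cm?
504π cm²/s

S = 4πr²
dS/dt = dS/dr · dr/dt = 8πr · 7
At r = 9: dS/dt = 504π cm²/s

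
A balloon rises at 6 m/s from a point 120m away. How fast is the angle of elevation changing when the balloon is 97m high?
0.030241 rad/s

tan(θ) = y/120
sec²(θ) · dθ/dt = (1/120) · dy/dt
dθ/dt = cos²(θ)/120 · 6 = 120/(120² + 97²) · 6
dθ/dt = 0.030241 rad/s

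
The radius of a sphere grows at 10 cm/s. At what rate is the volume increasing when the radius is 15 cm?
9000π cm³/s

V = (4/3)πr³
dV/dt = dV/dr · dr/dt = 4πr² · 10
At r = 15: dV/dt = 9000π cm³/s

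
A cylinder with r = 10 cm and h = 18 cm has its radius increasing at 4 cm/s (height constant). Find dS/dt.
304π cm²/s

S = 2πrh + 2πr² (lateral + bases)
dS/dt = (2πh + 4πr)·dr/dt = (2π·18 + 4π·10)·4
= 304π cm²/s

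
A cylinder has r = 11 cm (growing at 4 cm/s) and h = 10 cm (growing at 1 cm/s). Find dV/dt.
1001π cm³/s

V = πr²h
dV/dt = 2πrh·dr/dt + πr²·dh/dt
= 2π(11)(10)(4) + π(11)²(1)
= 1001π cm³/s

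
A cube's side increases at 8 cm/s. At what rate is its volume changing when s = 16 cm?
6144 cm³/s

V = s³
dV/dt = 3s² · ds/dt = 3·16²·8 = 6144 cm³/s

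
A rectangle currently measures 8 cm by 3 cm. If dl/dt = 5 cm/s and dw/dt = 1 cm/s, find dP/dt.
12 cm/s

P = 2(l + w)
dP/dt = 2(dl/dt + dw/dt) = 2(5 + 1) = 12 cm/s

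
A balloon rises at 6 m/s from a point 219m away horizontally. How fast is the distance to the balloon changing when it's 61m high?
183√51682/25841 ≈ 1.61 m/s

z² = 219² + y²
z = √(219² + 61²) = √51682
dz/dt = y/z · dy/dt = 61/√51682 · 6 = 183√51682/25841 ≈ 1.61 m/s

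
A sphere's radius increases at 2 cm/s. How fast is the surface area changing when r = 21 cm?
336π cm²/s

S = 4πr²
dS/dt = dS/dr · dr/dt = 8πr · 2
At r = 21: dS/dt = 336π cm²/s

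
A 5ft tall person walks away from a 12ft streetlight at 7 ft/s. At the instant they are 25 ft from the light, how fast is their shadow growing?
5 ft/s

By similar triangles: 12/(x+s) = 5/s
Solving: s = 5x/7
ds/dt = 5/7 · dx/dt = 5/7 · 7 = 5 ft/s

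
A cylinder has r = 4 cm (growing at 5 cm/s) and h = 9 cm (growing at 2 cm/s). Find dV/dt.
392π cm³/s

V = πr²h
dV/dt = 2πrh·dr/dt + πr²·dh/dt
= 2π(4)(9)(5) + π(4)²(2)
= 392π cm³/s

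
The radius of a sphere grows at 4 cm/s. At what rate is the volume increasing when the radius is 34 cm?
18496π cm³/s

V = (4/3)πr³
dV/dt = dV/dr · dr/dt = 4πr² · 4
At r = 34: dV/dt = 18496π cm³/s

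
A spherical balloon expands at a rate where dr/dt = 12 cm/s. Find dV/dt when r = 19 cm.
17328π cm³/s

V = (4/3)πr³
dV/dt = dV/dr · dr/dt = 4πr² · 12
At r = 19: dV/dt = 17328π cm³/s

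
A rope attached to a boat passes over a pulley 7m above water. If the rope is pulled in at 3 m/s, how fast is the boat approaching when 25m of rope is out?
25/8 = 3.125 m/s

rope² = x² + 7²
x = √(25² - 7²) = 24
dx/dt = (rope/x) · d(rope)/dt = (25/24) · (-3) = -25/8 m/s
The boat approaches at 25/8 = 3.125 m/s.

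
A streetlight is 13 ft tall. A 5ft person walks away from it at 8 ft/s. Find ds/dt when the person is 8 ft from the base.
5 ft/s

By similar triangles: 13/(x+s) = 5/s
Solving: s = 5x/8
ds/dt = 5/8 · dx/dt = 5/8 · 8 = 5 ft/s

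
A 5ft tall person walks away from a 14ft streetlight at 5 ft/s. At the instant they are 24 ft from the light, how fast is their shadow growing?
25/9 ft/s

By similar triangles: 14/(x+s) = 5/s
Solving: s = 5x/9
ds/dt = 5/9 · dx/dt = 5/9 · 5 = 25/9 ft/s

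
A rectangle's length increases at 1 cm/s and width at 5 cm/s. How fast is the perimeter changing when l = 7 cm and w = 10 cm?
12 cm/s

P = 2(l + w)
dP/dt = 2(dl/dt + dw/dt) = 2(1 + 5) = 12 cm/s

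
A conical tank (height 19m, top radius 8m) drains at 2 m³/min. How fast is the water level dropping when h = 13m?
361/(5408π) ≈ 0.02125 m/min

r/h = 8/19, so r = (8/19)h
V = (1/3)πr²h = (1/3)π((8/19)h)²h = (64/1083)πh³
dV/dh = (64/361)πh²
dh/dt = (dV/dt)/(dV/dh) = -2/((64/361)π·13²) = -361/(5408π) m/min
The level is dropping at 361/(5408π) ≈ 0.02125 m/min.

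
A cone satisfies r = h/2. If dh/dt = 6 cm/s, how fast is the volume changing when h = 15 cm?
675π/2 cm³/s

V = (1/3)π(h/2)²h = πh³/12
dV/dt = πh²/4 · 6
At h = 15: dV/dt = 675π/2 cm³/s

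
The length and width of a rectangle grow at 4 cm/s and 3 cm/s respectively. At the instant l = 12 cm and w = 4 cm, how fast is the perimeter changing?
14 cm/s

P = 2(l + w)
dP/dt = 2(dl/dt + dw/dt) = 2(4 + 3) = 14 cm/s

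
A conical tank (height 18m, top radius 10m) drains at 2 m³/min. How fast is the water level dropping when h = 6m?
9/(50π) ≈ 0.0573 m/min

r/h = 10/18, so r = (5/9)h
V = (1/3)πr²h = (1/3)π((5/9)h)²h = (25/243)πh³
dV/dh = (25/81)πh²
dh/dt = (dV/dt)/(dV/dh) = -2/((25/81)π·6²) = -9/(50π) m/min
The level is dropping at 9/(50π) ≈ 0.0573 m/min.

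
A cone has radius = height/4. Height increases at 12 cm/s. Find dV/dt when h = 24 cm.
432π cm³/s

V = (1/3)π(h/4)²h = πh³/48
dV/dt = πh²/16 · 12
At h = 24: dV/dt = 432π cm³/s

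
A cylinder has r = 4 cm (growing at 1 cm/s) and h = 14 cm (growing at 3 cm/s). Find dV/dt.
160π cm³/s

V = πr²h
dV/dt = 2πrh·dr/dt + πr²·dh/dt
= 2π(4)(14)(1) + π(4)²(3)
= 160π cm³/s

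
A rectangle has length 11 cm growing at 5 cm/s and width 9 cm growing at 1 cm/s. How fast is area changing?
56 cm²/s

A = lw
dA/dt = w·dl/dt + l·dw/dt = 9·5 + 11·1 = 56 cm²/s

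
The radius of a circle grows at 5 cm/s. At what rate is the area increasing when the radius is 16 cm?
160π cm²/s

A = πr²
dA/dt = 2πr · dr/dt = 2π(16)(5) = 160π cm²/s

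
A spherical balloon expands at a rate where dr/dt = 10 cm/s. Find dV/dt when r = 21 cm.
17640π cm³/s

V = (4/3)πr³
dV/dt = dV/dr · dr/dt = 4πr² · 10
At r = 21: dV/dt = 17640π cm³/s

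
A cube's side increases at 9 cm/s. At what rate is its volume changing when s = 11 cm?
3267 cm³/s

V = s³
dV/dt = 3s² · ds/dt = 3·11²·9 = 3267 cm³/s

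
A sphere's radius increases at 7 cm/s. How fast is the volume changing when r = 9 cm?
2268π cm³/s

V = (4/3)πr³
dV/dt = dV/dr · dr/dt = 4πr² · 7
At r = 9: dV/dt = 2268π cm³/s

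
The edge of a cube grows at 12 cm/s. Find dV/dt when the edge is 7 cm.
1764 cm³/s

V = s³
dV/dt = 3s² · ds/dt = 3·7²·12 = 1764 cm³/s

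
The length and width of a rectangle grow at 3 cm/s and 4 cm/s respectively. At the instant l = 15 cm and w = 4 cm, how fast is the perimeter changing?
14 cm/s

P = 2(l + w)
dP/dt = 2(dl/dt + dw/dt) = 2(3 + 4) = 14 cm/s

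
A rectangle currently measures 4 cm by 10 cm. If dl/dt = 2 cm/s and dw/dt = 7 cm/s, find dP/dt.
18 cm/s

P = 2(l + w)
dP/dt = 2(dl/dt + dw/dt) = 2(2 + 7) = 18 cm/s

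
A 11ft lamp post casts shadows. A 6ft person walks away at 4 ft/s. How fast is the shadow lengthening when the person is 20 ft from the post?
24/5 ft/s

By similar triangles: 11/(x+s) = 6/s
Solving: s = 6x/5
ds/dt = 6/5 · dx/dt = 6/5 · 4 = 24/5 ft/s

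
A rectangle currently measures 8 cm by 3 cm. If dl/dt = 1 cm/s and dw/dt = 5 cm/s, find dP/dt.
12 cm/s

P = 2(l + w)
dP/dt = 2(dl/dt + dw/dt) = 2(1 + 5) = 12 cm/s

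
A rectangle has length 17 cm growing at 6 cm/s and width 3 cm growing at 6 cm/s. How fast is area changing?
120 cm²/s

A = lw
dA/dt = w·dl/dt + l·dw/dt = 3·6 + 17·6 = 120 cm²/s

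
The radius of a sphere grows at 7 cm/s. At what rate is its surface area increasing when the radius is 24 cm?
1344π cm²/s

S = 4πr²
dS/dt = dS/dr · dr/dt = 8πr · 7
At r = 24: dS/dt = 1344π cm²/s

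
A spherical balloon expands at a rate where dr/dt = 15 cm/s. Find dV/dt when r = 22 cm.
29040π cm³/s

V = (4/3)πr³
dV/dt = dV/dr · dr/dt = 4πr² · 15
At r = 22: dV/dt = 29040π cm³/s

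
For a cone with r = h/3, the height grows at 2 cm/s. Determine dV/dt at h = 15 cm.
50π cm³/s

V = (1/3)π(h/3)²h = πh³/27
dV/dt = πh²/9 · 2
At h = 15: dV/dt = 50π cm³/s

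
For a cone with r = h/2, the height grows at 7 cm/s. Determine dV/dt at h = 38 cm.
2527π cm³/s

V = (1/3)π(h/2)²h = πh³/12
dV/dt = πh²/4 · 7
At h = 38: dV/dt = 2527π cm³/s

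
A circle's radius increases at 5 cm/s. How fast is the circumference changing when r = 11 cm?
10π cm/s

C = 2πr
dC/dt = 2π · dr/dt = 2π · 5 = 10π cm/s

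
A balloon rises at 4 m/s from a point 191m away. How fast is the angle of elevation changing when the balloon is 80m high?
0.017817 rad/s

tan(θ) = y/191
sec²(θ) · dθ/dt = (1/191) · dy/dt
dθ/dt = cos²(θ)/191 · 4 = 191/(191² + 80²) · 4
dθ/dt = 0.017817 rad/s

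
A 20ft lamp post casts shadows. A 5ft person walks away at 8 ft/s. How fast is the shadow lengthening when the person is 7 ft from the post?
8/3 ft/s

By similar triangles: 20/(x+s) = 5/s
Solving: s = 5x/15
ds/dt = 5/15 · dx/dt = 1/3 · 8 = 8/3 ft/s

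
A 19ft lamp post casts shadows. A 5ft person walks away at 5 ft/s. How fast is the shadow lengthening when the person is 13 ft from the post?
25/14 ft/s

By similar triangles: 19/(x+s) = 5/s
Solving: s = 5x/14
ds/dt = 5/14 · dx/dt = 5/14 · 5 = 25/14 ft/s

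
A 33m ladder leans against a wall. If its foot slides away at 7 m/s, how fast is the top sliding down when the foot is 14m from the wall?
98√893/893 ≈ 3.279 m/s

x² + y² = 33²
2x·dx/dt + 2y·dy/dt = 0
dy/dt = -x/y · dx/dt = -14/√893 · 7 = -98√893/893 m/s
The top is descending at 98√893/893 ≈ 3.279 m/s.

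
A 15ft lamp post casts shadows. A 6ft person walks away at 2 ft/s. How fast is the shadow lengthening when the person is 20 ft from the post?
4/3 ft/s

By similar triangles: 15/(x+s) = 6/s
Solving: s = 6x/9
ds/dt = 6/9 · dx/dt = 2/3 · 2 = 4/3 ft/s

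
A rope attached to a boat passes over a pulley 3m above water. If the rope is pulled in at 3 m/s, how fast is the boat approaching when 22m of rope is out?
66√19/95 ≈ 3.028 m/s

rope² = x² + 3²
x = √(22² - 3²) = 5√19
dx/dt = (rope/x) · d(rope)/dt = (22/(5√19)) · (-3) = -66√19/95 m/s
The boat approaches at 66√19/95 ≈ 3.028 m/s.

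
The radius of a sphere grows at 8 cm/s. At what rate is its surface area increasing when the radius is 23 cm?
1472π cm²/s

S = 4πr²
dS/dt = dS/dr · dr/dt = 8πr · 8
At r = 23: dS/dt = 1472π cm²/s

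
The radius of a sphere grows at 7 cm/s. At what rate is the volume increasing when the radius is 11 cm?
3388π cm³/s

V = (4/3)πr³
dV/dt = dV/dr · dr/dt = 4πr² · 7
At r = 11: dV/dt = 3388π cm³/s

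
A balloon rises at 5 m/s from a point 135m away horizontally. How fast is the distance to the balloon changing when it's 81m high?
15√34/34 ≈ 2.572 m/s

z² = 135² + y²
z = √(135² + 81²) = 27√34
dz/dt = y/z · dy/dt = 81/(27√34) · 5 = 15√34/34 ≈ 2.572 m/s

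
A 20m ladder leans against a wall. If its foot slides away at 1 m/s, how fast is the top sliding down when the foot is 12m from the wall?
3/4 = 0.75 m/s

x² + y² = 20²
2x·dx/dt + 2y·dy/dt = 0
dy/dt = -x/y · dx/dt = -12/16 · 1 = -3/4 m/s
The top is descending at 3/4 = 0.75 m/s.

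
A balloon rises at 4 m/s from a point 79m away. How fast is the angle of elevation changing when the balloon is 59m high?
0.032504 rad/s

tan(θ) = y/79
sec²(θ) · dθ/dt = (1/79) · dy/dt
dθ/dt = cos²(θ)/79 · 4 = 79/(79² + 59²) · 4
dθ/dt = 0.032504 rad/s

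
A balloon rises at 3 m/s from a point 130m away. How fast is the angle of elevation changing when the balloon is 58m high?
0.019246 rad/s

tan(θ) = y/130
sec²(θ) · dθ/dt = (1/130) · dy/dt
dθ/dt = cos²(θ)/130 · 3 = 130/(130² + 58²) · 3
dθ/dt = 0.019246 rad/s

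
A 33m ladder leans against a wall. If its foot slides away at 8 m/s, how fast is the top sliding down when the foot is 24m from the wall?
64√57/57 ≈ 8.477 m/s

x² + y² = 33²
2x·dx/dt + 2y·dy/dt = 0
dy/dt = -x/y · dx/dt = -24/(3√57) · 8 = -64√57/57 m/s
The top is descending at 64√57/57 ≈ 8.477 m/s.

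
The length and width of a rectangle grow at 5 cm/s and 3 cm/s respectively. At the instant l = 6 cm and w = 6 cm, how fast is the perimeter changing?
16 cm/s

P = 2(l + w)
dP/dt = 2(dl/dt + dw/dt) = 2(5 + 3) = 16 cm/s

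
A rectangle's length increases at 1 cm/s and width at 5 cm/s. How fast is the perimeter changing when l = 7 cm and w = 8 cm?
12 cm/s

P = 2(l + w)
dP/dt = 2(dl/dt + dw/dt) = 2(1 + 5) = 12 cm/s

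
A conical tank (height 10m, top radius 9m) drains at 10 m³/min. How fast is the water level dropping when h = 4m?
125/(162π) ≈ 0.2456 m/min

r/h = 9/10, so r = (9/10)h
V = (1/3)πr²h = (1/3)π((9/10)h)²h = (27/100)πh³
dV/dh = (81/100)πh²
dh/dt = (dV/dt)/(dV/dh) = -10/((81/100)π·4²) = -125/(162π) m/min
The level is dropping at 125/(162π) ≈ 0.2456 m/min.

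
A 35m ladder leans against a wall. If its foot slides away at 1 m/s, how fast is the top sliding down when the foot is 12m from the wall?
12√1081/1081 ≈ 0.365 m/s

x² + y² = 35²
2x·dx/dt + 2y·dy/dt = 0
dy/dt = -x/y · dx/dt = -12/√1081 · 1 = -12√1081/1081 m/s
The top is descending at 12√1081/1081 ≈ 0.365 m/s.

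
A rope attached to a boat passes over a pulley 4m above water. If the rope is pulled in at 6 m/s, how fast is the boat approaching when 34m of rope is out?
34√285/95 ≈ 6.042 m/s

rope² = x² + 4²
x = √(34² - 4²) = 2√285
dx/dt = (rope/x) · d(rope)/dt = (34/(2√285)) · (-6) = -34√285/95 m/s
The boat approaches at 34√285/95 ≈ 6.042 m/s.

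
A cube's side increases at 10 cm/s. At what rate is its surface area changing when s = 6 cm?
720 cm²/s

A = 6s²
dA/dt = 12s · ds/dt = 12·6·10 = 720 cm²/s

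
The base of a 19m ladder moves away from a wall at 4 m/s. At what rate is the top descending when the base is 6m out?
24√13/65 ≈ 1.331 m/s

x² + y² = 19²
2x·dx/dt + 2y·dy/dt = 0
dy/dt = -x/y · dx/dt = -6/(5√13) · 4 = -24√13/65 m/s
The top is descending at 24√13/65 ≈ 1.331 m/s.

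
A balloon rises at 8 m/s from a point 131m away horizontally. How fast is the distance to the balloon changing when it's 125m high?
500√194/1261 ≈ 5.523 m/s

z² = 131² + y²
z = √(131² + 125²) = 13√194
dz/dt = y/z · dy/dt = 125/(13√194) · 8 = 500√194/1261 ≈ 5.523 m/s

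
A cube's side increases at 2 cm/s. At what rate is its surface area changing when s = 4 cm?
96 cm²/s

A = 6s²
dA/dt = 12s · ds/dt = 12·4·2 = 96 cm²/s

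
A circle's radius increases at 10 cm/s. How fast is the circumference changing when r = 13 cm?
20π cm/s

C = 2πr
dC/dt = 2π · dr/dt = 2π · 10 = 20π cm/s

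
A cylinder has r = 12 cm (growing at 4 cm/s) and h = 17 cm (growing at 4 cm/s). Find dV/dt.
2208π cm³/s

V = πr²h
dV/dt = 2πrh·dr/dt + πr²·dh/dt
= 2π(12)(17)(4) + π(12)²(4)
= 2208π cm³/s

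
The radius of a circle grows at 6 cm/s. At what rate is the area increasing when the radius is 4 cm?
48π cm²/s

A = πr²
dA/dt = 2πr · dr/dt = 2π(4)(6) = 48π cm²/s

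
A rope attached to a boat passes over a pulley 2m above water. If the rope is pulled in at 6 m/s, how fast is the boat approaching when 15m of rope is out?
90√221/221 ≈ 6.054 m/s

rope² = x² + 2²
x = √(15² - 2²) = √221
dx/dt = (rope/x) · d(rope)/dt = (15/√221) · (-6) = -90√221/221 m/s
The boat approaches at 90√221/221 ≈ 6.054 m/s.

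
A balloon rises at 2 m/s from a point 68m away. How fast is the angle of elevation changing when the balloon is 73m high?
0.013664 rad/s

tan(θ) = y/68
sec²(θ) · dθ/dt = (1/68) · dy/dt
dθ/dt = cos²(θ)/68 · 2 = 68/(68² + 73²) · 2
dθ/dt = 0.013664 rad/s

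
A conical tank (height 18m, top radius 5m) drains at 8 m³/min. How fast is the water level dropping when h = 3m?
288/(25π) ≈ 3.667 m/min

r/h = 5/18, so r = (5/18)h
V = (1/3)πr²h = (1/3)π((5/18)h)²h = (25/972)πh³
dV/dh = (25/324)πh²
dh/dt = (dV/dt)/(dV/dh) = -8/((25/324)π·3²) = -288/(25π) m/min
The level is dropping at 288/(25π) ≈ 3.667 m/min.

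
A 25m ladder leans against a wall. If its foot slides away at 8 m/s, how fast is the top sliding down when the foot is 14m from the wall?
112√429/429 ≈ 5.407 m/s

x² + y² = 25²
2x·dx/dt + 2y·dy/dt = 0
dy/dt = -x/y · dx/dt = -14/√429 · 8 = -112√429/429 m/s
The top is descending at 112√429/429 ≈ 5.407 m/s.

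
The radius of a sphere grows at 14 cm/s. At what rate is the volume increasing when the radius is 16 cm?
14336π cm³/s

V = (4/3)πr³
dV/dt = dV/dr · dr/dt = 4πr² · 14
At r = 16: dV/dt = 14336π cm³/s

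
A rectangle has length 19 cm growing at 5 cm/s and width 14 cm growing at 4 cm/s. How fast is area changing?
146 cm²/s

A = lw
dA/dt = w·dl/dt + l·dw/dt = 14·5 + 19·4 = 146 cm²/s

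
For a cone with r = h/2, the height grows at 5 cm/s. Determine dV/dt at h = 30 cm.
1125π cm³/s

V = (1/3)π(h/2)²h = πh³/12
dV/dt = πh²/4 · 5
At h = 30: dV/dt = 1125π cm³/s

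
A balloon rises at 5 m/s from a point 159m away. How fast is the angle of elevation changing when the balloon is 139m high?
0.017824 rad/s

tan(θ) = y/159
sec²(θ) · dθ/dt = (1/159) · dy/dt
dθ/dt = cos²(θ)/159 · 5 = 159/(159² + 139²) · 5
dθ/dt = 0.017824 rad/s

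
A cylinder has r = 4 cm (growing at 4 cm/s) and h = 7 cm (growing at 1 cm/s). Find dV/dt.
240π cm³/s

V = πr²h
dV/dt = 2πrh·dr/dt + πr²·dh/dt
= 2π(4)(7)(4) + π(4)²(1)
= 240π cm³/s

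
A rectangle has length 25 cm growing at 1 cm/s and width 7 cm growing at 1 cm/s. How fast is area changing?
32 cm²/s

A = lw
dA/dt = w·dl/dt + l·dw/dt = 7·1 + 25·1 = 32 cm²/s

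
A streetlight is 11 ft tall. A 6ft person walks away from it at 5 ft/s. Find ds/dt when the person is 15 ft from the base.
6 ft/s

By similar triangles: 11/(x+s) = 6/s
Solving: s = 6x/5
ds/dt = 6/5 · dx/dt = 6/5 · 5 = 6 ft/s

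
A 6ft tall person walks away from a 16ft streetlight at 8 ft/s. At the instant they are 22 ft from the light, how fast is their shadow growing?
24/5 ft/s

By similar triangles: 16/(x+s) = 6/s
Solving: s = 6x/10
ds/dt = 6/10 · dx/dt = 3/5 · 8 = 24/5 ft/s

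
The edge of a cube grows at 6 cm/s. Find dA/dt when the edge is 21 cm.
1512 cm²/s

A = 6s²
dA/dt = 12s · ds/dt = 12·21·6 = 1512 cm²/s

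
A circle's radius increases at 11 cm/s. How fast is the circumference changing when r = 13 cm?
22π cm/s

C = 2πr
dC/dt = 2π · dr/dt = 2π · 11 = 22π cm/s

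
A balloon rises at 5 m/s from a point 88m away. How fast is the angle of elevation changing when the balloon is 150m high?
0.014548 rad/s

tan(θ) = y/88
sec²(θ) · dθ/dt = (1/88) · dy/dt
dθ/dt = cos²(θ)/88 · 5 = 88/(88² + 150²) · 5
dθ/dt = 0.014548 rad/s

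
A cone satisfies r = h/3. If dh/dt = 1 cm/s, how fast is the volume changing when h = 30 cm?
100π cm³/s

V = (1/3)π(h/3)²h = πh³/27
dV/dt = πh²/9 · 1
At h = 30: dV/dt = 100π cm³/s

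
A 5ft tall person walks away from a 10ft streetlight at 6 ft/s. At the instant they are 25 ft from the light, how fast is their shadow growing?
6 ft/s

By similar triangles: 10/(x+s) = 5/s
Solving: s = 5x/5
ds/dt = 5/5 · dx/dt = 1 · 6 = 6 ft/s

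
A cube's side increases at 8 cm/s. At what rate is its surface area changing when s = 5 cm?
480 cm²/s

A = 6s²
dA/dt = 12s · ds/dt = 12·5·8 = 480 cm²/s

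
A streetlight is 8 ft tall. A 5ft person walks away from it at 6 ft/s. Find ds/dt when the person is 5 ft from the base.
10 ft/s

By similar triangles: 8/(x+s) = 5/s
Solving: s = 5x/3
ds/dt = 5/3 · dx/dt = 5/3 · 6 = 10 ft/s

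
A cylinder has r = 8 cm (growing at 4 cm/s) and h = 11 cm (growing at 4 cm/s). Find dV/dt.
960π cm³/s

V = πr²h
dV/dt = 2πrh·dr/dt + πr²·dh/dt
= 2π(8)(11)(4) + π(8)²(4)
= 960π cm³/s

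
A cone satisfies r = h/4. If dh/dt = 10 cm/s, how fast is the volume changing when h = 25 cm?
3125π/8 cm³/s

V = (1/3)π(h/4)²h = πh³/48
dV/dt = πh²/16 · 10
At h = 25: dV/dt = 3125π/8 cm³/s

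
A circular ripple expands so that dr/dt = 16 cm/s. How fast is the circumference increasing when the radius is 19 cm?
32π cm/s

C = 2πr
dC/dt = 2π · dr/dt = 2π · 16 = 32π cm/s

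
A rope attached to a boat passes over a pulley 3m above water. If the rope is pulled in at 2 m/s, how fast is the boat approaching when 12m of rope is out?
8√15/15 ≈ 2.066 m/s

rope² = x² + 3²
x = √(12² - 3²) = 3√15
dx/dt = (rope/x) · d(rope)/dt = (12/(3√15)) · (-2) = -8√15/15 m/s
The boat approaches at 8√15/15 ≈ 2.066 m/s.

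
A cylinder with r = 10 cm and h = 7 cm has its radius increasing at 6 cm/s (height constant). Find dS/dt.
324π cm²/s

S = 2πrh + 2πr² (lateral + bases)
dS/dt = (2πh + 4πr)·dr/dt = (2π·7 + 4π·10)·6
= 324π cm²/s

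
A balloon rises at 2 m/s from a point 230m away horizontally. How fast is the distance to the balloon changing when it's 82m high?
41√14906/7453 ≈ 0.6716 m/s

z² = 230² + y²
z = √(230² + 82²) = 2√14906
dz/dt = y/z · dy/dt = 82/(2√14906) · 2 = 41√14906/7453 ≈ 0.6716 m/s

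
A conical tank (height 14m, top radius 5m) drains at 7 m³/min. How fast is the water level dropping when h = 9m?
1372/(2025π) ≈ 0.2157 m/min

r/h = 5/14, so r = (5/14)h
V = (1/3)πr²h = (1/3)π((5/14)h)²h = (25/588)πh³
dV/dh = (25/196)πh²
dh/dt = (dV/dt)/(dV/dh) = -7/((25/196)π·9²) = -1372/(2025π) m/min
The level is dropping at 1372/(2025π) ≈ 0.2157 m/min.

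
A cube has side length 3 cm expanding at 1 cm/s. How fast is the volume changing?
27 cm³/s

V = s³
dV/dt = 3s² · ds/dt = 3·3²·1 = 27 cm³/s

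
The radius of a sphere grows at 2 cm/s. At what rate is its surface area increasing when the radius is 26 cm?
416π cm²/s

S = 4πr²
dS/dt = dS/dr · dr/dt = 8πr · 2
At r = 26: dS/dt = 416π cm²/s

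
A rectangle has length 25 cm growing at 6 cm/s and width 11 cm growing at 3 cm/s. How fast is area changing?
141 cm²/s

A = lw
dA/dt = w·dl/dt + l·dw/dt = 11·6 + 25·3 = 141 cm²/s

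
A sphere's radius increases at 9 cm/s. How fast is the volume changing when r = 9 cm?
2916π cm³/s

V = (4/3)πr³
dV/dt = dV/dr · dr/dt = 4πr² · 9
At r = 9: dV/dt = 2916π cm³/s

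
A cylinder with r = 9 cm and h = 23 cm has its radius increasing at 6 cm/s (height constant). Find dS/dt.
492π cm²/s

S = 2πrh + 2πr² (lateral + bases)
dS/dt = (2πh + 4πr)·dr/dt = (2π·23 + 4π·9)·6
= 492π cm²/s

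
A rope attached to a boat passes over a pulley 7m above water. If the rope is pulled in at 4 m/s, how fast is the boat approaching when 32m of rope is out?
128√39/195 ≈ 4.099 m/s

rope² = x² + 7²
x = √(32² - 7²) = 5√39
dx/dt = (rope/x) · d(rope)/dt = (32/(5√39)) · (-4) = -128√39/195 m/s
The boat approaches at 128√39/195 ≈ 4.099 m/s.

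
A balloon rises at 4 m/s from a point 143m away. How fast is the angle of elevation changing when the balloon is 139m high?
0.014383 rad/s

tan(θ) = y/143
sec²(θ) · dθ/dt = (1/143) · dy/dt
dθ/dt = cos²(θ)/143 · 4 = 143/(143² + 139²) · 4
dθ/dt = 0.014383 rad/s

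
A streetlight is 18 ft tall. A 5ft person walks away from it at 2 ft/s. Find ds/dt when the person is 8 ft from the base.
10/13 ft/s

By similar triangles: 18/(x+s) = 5/s
Solving: s = 5x/13
ds/dt = 5/13 · dx/dt = 5/13 · 2 = 10/13 ft/s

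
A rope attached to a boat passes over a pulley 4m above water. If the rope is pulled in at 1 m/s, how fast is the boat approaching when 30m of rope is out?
15√221/221 ≈ 1.009 m/s

rope² = x² + 4²
x = √(30² - 4²) = 2√221
dx/dt = (rope/x) · d(rope)/dt = (30/(2√221)) · (-1) = -15√221/221 m/s
The boat approaches at 15√221/221 ≈ 1.009 m/s.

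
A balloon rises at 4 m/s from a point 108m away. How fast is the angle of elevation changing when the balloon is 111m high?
0.018011 rad/s

tan(θ) = y/108
sec²(θ) · dθ/dt = (1/108) · dy/dt
dθ/dt = cos²(θ)/108 · 4 = 108/(108² + 111²) · 4
dθ/dt = 0.018011 rad/s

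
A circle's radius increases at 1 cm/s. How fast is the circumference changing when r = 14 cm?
2π cm/s

C = 2πr
dC/dt = 2π · dr/dt = 2π · 1 = 2π cm/s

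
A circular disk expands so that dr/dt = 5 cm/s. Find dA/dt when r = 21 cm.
210π cm²/s

A = πr²
dA/dt = 2πr · dr/dt = 2π(21)(5) = 210π cm²/s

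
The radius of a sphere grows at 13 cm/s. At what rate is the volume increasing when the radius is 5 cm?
1300π cm³/s

V = (4/3)πr³
dV/dt = dV/dr · dr/dt = 4πr² · 13
At r = 5: dV/dt = 1300π cm³/s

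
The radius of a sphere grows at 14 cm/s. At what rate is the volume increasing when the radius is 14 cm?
10976π cm³/s

V = (4/3)πr³
dV/dt = dV/dr · dr/dt = 4πr² · 14
At r = 14: dV/dt = 10976π cm³/s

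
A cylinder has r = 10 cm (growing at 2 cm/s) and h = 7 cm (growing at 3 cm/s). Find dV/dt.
580π cm³/s

V = πr²h
dV/dt = 2πrh·dr/dt + πr²·dh/dt
= 2π(10)(7)(2) + π(10)²(3)
= 580π cm³/s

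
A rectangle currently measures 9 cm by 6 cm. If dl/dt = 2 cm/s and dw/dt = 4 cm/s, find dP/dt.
12 cm/s

P = 2(l + w)
dP/dt = 2(dl/dt + dw/dt) = 2(2 + 4) = 12 cm/s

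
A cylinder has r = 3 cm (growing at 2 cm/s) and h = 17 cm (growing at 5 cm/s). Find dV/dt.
249π cm³/s

V = πr²h
dV/dt = 2πrh·dr/dt + πr²·dh/dt
= 2π(3)(17)(2) + π(3)²(5)
= 249π cm³/s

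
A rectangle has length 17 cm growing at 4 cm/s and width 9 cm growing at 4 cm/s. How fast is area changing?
104 cm²/s

A = lw
dA/dt = w·dl/dt + l·dw/dt = 9·4 + 17·4 = 104 cm²/s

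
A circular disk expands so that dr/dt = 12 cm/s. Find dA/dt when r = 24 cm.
576π cm²/s

A = πr²
dA/dt = 2πr · dr/dt = 2π(24)(12) = 576π cm²/s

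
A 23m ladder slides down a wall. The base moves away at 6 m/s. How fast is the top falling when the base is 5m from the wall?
5√14/14 ≈ 1.336 m/s

x² + y² = 23²
2x·dx/dt + 2y·dy/dt = 0
dy/dt = -x/y · dx/dt = -5/(6√14) · 6 = -5√14/14 m/s
The top is descending at 5√14/14 ≈ 1.336 m/s.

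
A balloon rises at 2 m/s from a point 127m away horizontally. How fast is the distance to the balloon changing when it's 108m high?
216√27793/27793 ≈ 1.296 m/s

z² = 127² + y²
z = √(127² + 108²) = √27793
dz/dt = y/z · dy/dt = 108/√27793 · 2 = 216√27793/27793 ≈ 1.296 m/s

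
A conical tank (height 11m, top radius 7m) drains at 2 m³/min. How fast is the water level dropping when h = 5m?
242/(1225π) ≈ 0.06288 m/min

r/h = 7/11, so r = (7/11)h
V = (1/3)πr²h = (1/3)π((7/11)h)²h = (49/363)πh³
dV/dh = (49/121)πh²
dh/dt = (dV/dt)/(dV/dh) = -2/((49/121)π·5²) = -242/(1225π) m/min
The level is dropping at 242/(1225π) ≈ 0.06288 m/min.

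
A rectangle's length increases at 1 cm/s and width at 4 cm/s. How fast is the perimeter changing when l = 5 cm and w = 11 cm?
10 cm/s

P = 2(l + w)
dP/dt = 2(dl/dt + dw/dt) = 2(1 + 4) = 10 cm/s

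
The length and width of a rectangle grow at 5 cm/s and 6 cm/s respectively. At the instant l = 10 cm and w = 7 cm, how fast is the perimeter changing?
22 cm/s

P = 2(l + w)
dP/dt = 2(dl/dt + dw/dt) = 2(5 + 6) = 22 cm/s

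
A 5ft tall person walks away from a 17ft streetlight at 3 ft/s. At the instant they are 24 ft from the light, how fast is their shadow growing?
5/4 ft/s

By similar triangles: 17/(x+s) = 5/s
Solving: s = 5x/12
ds/dt = 5/12 · dx/dt = 5/12 · 3 = 5/4 ft/s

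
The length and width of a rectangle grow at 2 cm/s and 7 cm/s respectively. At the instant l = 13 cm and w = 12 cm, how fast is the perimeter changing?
18 cm/s

P = 2(l + w)
dP/dt = 2(dl/dt + dw/dt) = 2(2 + 7) = 18 cm/s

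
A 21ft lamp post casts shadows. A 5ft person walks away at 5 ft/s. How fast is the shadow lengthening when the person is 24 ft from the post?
25/16 ft/s

By similar triangles: 21/(x+s) = 5/s
Solving: s = 5x/16
ds/dt = 5/16 · dx/dt = 5/16 · 5 = 25/16 ft/s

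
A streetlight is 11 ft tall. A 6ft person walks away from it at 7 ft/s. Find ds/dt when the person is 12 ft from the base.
42/5 ft/s

By similar triangles: 11/(x+s) = 6/s
Solving: s = 6x/5
ds/dt = 6/5 · dx/dt = 6/5 · 7 = 42/5 ft/s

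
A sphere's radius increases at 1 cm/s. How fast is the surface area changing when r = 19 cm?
152π cm²/s

S = 4πr²
dS/dt = dS/dr · dr/dt = 8πr · 1
At r = 19: dS/dt = 152π cm²/s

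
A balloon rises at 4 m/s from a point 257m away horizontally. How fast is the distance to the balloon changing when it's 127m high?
254√82178/41089 ≈ 1.772 m/s

z² = 257² + y²
z = √(257² + 127²) = √82178
dz/dt = y/z · dy/dt = 127/√82178 · 4 = 254√82178/41089 ≈ 1.772 m/s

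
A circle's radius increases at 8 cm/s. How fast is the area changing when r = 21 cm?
336π cm²/s

A = πr²
dA/dt = 2πr · dr/dt = 2π(21)(8) = 336π cm²/s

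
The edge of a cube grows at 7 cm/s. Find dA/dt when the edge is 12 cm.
1008 cm²/s

A = 6s²
dA/dt = 12s · ds/dt = 12·12·7 = 1008 cm²/s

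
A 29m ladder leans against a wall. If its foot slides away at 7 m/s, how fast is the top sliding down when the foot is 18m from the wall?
126√517/517 ≈ 5.541 m/s

x² + y² = 29²
2x·dx/dt + 2y·dy/dt = 0
dy/dt = -x/y · dx/dt = -18/√517 · 7 = -126√517/517 m/s
The top is descending at 126√517/517 ≈ 5.541 m/s.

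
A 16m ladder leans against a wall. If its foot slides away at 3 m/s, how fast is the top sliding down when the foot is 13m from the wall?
13√87/29 ≈ 4.181 m/s

x² + y² = 16²
2x·dx/dt + 2y·dy/dt = 0
dy/dt = -x/y · dx/dt = -13/√87 · 3 = -13√87/29 m/s
The top is descending at 13√87/29 ≈ 4.181 m/s.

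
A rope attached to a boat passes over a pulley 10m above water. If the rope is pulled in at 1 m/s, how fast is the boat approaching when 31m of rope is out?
31√861/861 ≈ 1.056 m/s

rope² = x² + 10²
x = √(31² - 10²) = √861
dx/dt = (rope/x) · d(rope)/dt = (31/√861) · (-1) = -31√861/861 m/s
The boat approaches at 31√861/861 ≈ 1.056 m/s.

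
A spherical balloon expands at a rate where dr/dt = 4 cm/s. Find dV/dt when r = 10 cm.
1600π cm³/s

V = (4/3)πr³
dV/dt = dV/dr · dr/dt = 4πr² · 4
At r = 10: dV/dt = 1600π cm³/s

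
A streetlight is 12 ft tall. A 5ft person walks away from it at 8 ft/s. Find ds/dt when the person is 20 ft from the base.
40/7 ft/s

By similar triangles: 12/(x+s) = 5/s
Solving: s = 5x/7
ds/dt = 5/7 · dx/dt = 5/7 · 8 = 40/7 ft/s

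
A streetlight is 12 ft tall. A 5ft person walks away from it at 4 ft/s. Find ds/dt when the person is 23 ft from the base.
20/7 ft/s

By similar triangles: 12/(x+s) = 5/s
Solving: s = 5x/7
ds/dt = 5/7 · dx/dt = 5/7 · 4 = 20/7 ft/s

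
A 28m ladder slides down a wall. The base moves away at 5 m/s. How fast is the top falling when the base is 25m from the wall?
125√159/159 ≈ 9.913 m/s

x² + y² = 28²
2x·dx/dt + 2y·dy/dt = 0
dy/dt = -x/y · dx/dt = -25/√159 · 5 = -125√159/159 m/s
The top is descending at 125√159/159 ≈ 9.913 m/s.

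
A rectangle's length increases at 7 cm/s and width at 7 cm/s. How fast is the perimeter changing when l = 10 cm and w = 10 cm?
28 cm/s

P = 2(l + w)
dP/dt = 2(dl/dt + dw/dt) = 2(7 + 7) = 28 cm/s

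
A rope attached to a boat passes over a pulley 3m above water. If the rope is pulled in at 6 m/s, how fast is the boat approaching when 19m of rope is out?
57√22/44 ≈ 6.076 m/s

rope² = x² + 3²
x = √(19² - 3²) = 4√22
dx/dt = (rope/x) · d(rope)/dt = (19/(4√22)) · (-6) = -57√22/44 m/s
The boat approaches at 57√22/44 ≈ 6.076 m/s.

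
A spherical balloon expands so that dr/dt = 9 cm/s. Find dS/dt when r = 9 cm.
648π cm²/s

S = 4πr²
dS/dt = dS/dr · dr/dt = 8πr · 9
At r = 9: dS/dt = 648π cm²/s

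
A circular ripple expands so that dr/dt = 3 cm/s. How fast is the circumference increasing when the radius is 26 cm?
6π cm/s

C = 2πr
dC/dt = 2π · dr/dt = 2π · 3 = 6π cm/s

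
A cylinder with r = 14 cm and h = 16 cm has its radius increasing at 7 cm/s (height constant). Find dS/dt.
616π cm²/s

S = 2πrh + 2πr² (lateral + bases)
dS/dt = (2πh + 4πr)·dr/dt = (2π·16 + 4π·14)·7
= 616π cm²/s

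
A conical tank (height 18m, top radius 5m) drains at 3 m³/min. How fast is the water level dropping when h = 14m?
243/(1225π) ≈ 0.06314 m/min

r/h = 5/18, so r = (5/18)h
V = (1/3)πr²h = (1/3)π((5/18)h)²h = (25/972)πh³
dV/dh = (25/324)πh²
dh/dt = (dV/dt)/(dV/dh) = -3/((25/324)π·14²) = -243/(1225π) m/min
The level is dropping at 243/(1225π) ≈ 0.06314 m/min.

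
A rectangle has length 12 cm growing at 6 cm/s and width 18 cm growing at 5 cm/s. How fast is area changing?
168 cm²/s

A = lw
dA/dt = w·dl/dt + l·dw/dt = 18·6 + 12·5 = 168 cm²/s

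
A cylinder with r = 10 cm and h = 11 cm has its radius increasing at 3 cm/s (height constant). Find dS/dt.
186π cm²/s

S = 2πrh + 2πr² (lateral + bases)
dS/dt = (2πh + 4πr)·dr/dt = (2π·11 + 4π·10)·3
= 186π cm²/s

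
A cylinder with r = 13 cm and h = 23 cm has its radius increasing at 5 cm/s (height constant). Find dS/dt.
490π cm²/s

S = 2πrh + 2πr² (lateral + bases)
dS/dt = (2πh + 4πr)·dr/dt = (2π·23 + 4π·13)·5
= 490π cm²/s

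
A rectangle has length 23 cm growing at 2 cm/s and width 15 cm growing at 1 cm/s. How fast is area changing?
53 cm²/s

A = lw
dA/dt = w·dl/dt + l·dw/dt = 15·2 + 23·1 = 53 cm²/s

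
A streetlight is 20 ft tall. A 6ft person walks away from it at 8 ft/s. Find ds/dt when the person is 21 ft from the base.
24/7 ft/s

By similar triangles: 20/(x+s) = 6/s
Solving: s = 6x/14
ds/dt = 6/14 · dx/dt = 3/7 · 8 = 24/7 ft/s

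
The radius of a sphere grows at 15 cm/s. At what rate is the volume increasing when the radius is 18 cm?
19440π cm³/s

V = (4/3)πr³
dV/dt = dV/dr · dr/dt = 4πr² · 15
At r = 18: dV/dt = 19440π cm³/s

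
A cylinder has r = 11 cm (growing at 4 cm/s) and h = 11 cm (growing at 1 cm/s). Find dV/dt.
1089π cm³/s

V = πr²h
dV/dt = 2πrh·dr/dt + πr²·dh/dt
= 2π(11)(11)(4) + π(11)²(1)
= 1089π cm³/s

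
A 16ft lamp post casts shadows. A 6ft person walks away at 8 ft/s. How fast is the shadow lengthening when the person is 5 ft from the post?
24/5 ft/s

By similar triangles: 16/(x+s) = 6/s
Solving: s = 6x/10
ds/dt = 6/10 · dx/dt = 3/5 · 8 = 24/5 ft/s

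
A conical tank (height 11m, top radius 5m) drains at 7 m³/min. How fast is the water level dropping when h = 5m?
847/(625π) ≈ 0.4314 m/min

r/h = 5/11, so r = (5/11)h
V = (1/3)πr²h = (1/3)π((5/11)h)²h = (25/363)πh³
dV/dh = (25/121)πh²
dh/dt = (dV/dt)/(dV/dh) = -7/((25/121)π·5²) = -847/(625π) m/min
The level is dropping at 847/(625π) ≈ 0.4314 m/min.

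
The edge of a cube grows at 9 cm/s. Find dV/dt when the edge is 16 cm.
6912 cm³/s

V = s³
dV/dt = 3s² · ds/dt = 3·16²·9 = 6912 cm³/s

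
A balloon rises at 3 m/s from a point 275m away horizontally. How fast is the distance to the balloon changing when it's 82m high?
246√82349/82349 ≈ 0.8572 m/s

z² = 275² + y²
z = √(275² + 82²) = √82349
dz/dt = y/z · dy/dt = 82/√82349 · 3 = 246√82349/82349 ≈ 0.8572 m/s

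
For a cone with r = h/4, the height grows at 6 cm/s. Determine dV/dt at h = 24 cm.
216π cm³/s

V = (1/3)π(h/4)²h = πh³/48
dV/dt = πh²/16 · 6
At h = 24: dV/dt = 216π cm³/s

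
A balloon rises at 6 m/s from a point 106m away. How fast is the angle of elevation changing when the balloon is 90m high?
0.032892 rad/s

tan(θ) = y/106
sec²(θ) · dθ/dt = (1/106) · dy/dt
dθ/dt = cos²(θ)/106 · 6 = 106/(106² + 90²) · 6
dθ/dt = 0.032892 rad/s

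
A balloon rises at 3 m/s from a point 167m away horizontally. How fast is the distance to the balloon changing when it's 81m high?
243√1378/6890 ≈ 1.309 m/s

z² = 167² + y²
z = √(167² + 81²) = 5√1378
dz/dt = y/z · dy/dt = 81/(5√1378) · 3 = 243√1378/6890 ≈ 1.309 m/s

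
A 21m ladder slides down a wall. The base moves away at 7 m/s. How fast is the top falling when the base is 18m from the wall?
42√13/13 ≈ 11.65 m/s

x² + y² = 21²
2x·dx/dt + 2y·dy/dt = 0
dy/dt = -x/y · dx/dt = -18/(3√13) · 7 = -42√13/13 m/s
The top is descending at 42√13/13 ≈ 11.65 m/s.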